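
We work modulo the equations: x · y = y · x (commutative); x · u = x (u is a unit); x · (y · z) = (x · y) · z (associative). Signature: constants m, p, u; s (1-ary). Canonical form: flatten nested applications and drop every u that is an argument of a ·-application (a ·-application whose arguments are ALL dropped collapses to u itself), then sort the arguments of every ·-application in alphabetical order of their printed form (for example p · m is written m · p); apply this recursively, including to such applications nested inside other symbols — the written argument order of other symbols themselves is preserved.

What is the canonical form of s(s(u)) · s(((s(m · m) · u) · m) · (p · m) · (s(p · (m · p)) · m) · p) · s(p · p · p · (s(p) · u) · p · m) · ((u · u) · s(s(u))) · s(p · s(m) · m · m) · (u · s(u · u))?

Answer: s(m · m · m · p · p · s(m · m) · s(m · p · p)) · s(m · m · p · s(m)) · s(m · p · p · p · p · s(p)) · s(s(u)) · s(s(u)) · s(u)

Derivation:
Flatten:  s(s(u)) · s(((s(m · m) · u) · m) · (p · m) · (s(p · (m · p)) · m) · p) · s(p · p · p · (s(p) · u) · p · m) · u · u · s(s(u)) · s(p · s(m) · m · m) · u · s(u · u)
Canonicalize subterm:  s(((s(m · m) · u) · m) · (p · m) · (s(p · (m · p)) · m) · p)  →  s(m · m · m · p · p · s(m · m) · s(m · p · p))
Canonicalize subterm:  s(p · p · p · (s(p) · u) · p · m)  →  s(m · p · p · p · p · s(p))
Inside:  s(p · s(m) · m · m)  →  s(m · m · p · s(m))
Unit:  drop u (×3)
Sort:  s(m · m · m · p · p · s(m · m) · s(m · p · p)) · s(m · m · p · s(m)) · s(m · p · p · p · p · s(p)) · s(s(u)) · s(s(u)) · s(u)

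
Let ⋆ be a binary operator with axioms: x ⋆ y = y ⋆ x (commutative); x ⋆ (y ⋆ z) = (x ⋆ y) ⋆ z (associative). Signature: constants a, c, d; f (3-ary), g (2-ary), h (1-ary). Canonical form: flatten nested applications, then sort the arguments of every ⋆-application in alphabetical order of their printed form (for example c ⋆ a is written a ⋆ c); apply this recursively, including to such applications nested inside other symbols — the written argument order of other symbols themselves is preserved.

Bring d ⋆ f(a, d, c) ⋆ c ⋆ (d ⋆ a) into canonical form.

Answer: a ⋆ c ⋆ d ⋆ d ⋆ f(a, d, c)

Derivation:
Flatten:  d ⋆ f(a, d, c) ⋆ c ⋆ d ⋆ a
Order the arguments:  a ⋆ c ⋆ d ⋆ d ⋆ f(a, d, c)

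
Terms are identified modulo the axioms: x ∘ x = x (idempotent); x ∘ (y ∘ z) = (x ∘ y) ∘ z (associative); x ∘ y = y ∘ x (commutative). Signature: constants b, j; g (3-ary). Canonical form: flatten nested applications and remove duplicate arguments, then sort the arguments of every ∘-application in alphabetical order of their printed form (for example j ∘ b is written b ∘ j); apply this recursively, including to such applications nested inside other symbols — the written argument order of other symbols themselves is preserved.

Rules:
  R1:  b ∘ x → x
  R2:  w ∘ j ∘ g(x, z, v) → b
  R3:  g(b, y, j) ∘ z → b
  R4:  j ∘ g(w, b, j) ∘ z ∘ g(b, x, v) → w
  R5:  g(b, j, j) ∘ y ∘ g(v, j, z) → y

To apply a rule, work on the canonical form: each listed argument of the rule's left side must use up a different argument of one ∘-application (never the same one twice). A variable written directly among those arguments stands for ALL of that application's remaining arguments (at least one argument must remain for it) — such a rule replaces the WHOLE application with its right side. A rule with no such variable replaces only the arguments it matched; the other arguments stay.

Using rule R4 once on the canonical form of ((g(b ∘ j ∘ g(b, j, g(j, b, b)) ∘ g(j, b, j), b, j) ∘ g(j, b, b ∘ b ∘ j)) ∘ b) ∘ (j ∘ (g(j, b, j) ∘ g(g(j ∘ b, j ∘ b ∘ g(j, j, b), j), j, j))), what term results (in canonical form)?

Canonical form:  b ∘ g(b ∘ g(b, j, g(j, b, b)) ∘ g(j, b, j) ∘ j, b, j) ∘ g(g(b ∘ j, b ∘ g(j, j, b) ∘ j, j), j, j) ∘ g(j, b, b ∘ j) ∘ g(j, b, j) ∘ j
Apply R4:  consuming g(b, j, g(j, b, b)), g(j, b, j), j;  v := g(j, b, b), w := j, x := j, z := b
The variable takes the whole remainder — replace the entire application.
New term:  b ∘ g(g(b ∘ j, b ∘ g(j, j, b) ∘ j, j), j, j) ∘ g(j, b, b ∘ j) ∘ g(j, b, j) ∘ j

Answer: b ∘ g(g(b ∘ j, b ∘ g(j, j, b) ∘ j, j), j, j) ∘ g(j, b, b ∘ j) ∘ g(j, b, j) ∘ j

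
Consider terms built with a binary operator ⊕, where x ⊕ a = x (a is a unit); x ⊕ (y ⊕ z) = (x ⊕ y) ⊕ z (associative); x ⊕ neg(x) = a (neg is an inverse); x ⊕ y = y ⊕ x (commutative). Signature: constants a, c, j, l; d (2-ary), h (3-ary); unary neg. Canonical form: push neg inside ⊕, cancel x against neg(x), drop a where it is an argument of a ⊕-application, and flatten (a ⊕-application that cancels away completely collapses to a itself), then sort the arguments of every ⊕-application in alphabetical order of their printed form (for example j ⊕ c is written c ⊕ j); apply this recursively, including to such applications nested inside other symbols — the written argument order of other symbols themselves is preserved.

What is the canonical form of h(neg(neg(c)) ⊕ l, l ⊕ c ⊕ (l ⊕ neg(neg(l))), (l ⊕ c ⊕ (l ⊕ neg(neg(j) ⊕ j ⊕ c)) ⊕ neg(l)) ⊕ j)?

Answer: h(c ⊕ l, c ⊕ l ⊕ l ⊕ l, j ⊕ l)

Derivation:
Descend into:  (l ⊕ c ⊕ (l ⊕ neg(neg(j) ⊕ j ⊕ c)) ⊕ neg(l)) ⊕ j
Push neg inside:  distribute neg over ⊕ and collapse double neg
Inverses cancel:  c cancels
Combine occurrences:  l ⊕ j
Sort arguments:  j ⊕ l
Rebuild:  h(c ⊕ l, c ⊕ l ⊕ l ⊕ l, j ⊕ l)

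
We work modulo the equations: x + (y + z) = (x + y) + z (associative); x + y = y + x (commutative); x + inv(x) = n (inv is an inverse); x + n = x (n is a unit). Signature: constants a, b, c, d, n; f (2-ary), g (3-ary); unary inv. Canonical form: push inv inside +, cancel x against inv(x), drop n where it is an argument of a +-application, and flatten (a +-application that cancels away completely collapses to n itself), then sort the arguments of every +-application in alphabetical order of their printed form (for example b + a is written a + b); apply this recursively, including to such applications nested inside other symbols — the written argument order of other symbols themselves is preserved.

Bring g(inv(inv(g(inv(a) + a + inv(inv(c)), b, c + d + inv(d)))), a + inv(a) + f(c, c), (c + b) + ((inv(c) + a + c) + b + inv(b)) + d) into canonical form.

Answer: g(g(c, b, c), f(c, c), a + b + c + d)

Derivation:
Descend into:  (c + b) + ((inv(c) + a + c) + b + inv(b)) + d
Combine occurrences:  c + b + a + d
Sort arguments:  a + b + c + d
Rebuild:  g(g(c, b, c), f(c, c), a + b + c + d)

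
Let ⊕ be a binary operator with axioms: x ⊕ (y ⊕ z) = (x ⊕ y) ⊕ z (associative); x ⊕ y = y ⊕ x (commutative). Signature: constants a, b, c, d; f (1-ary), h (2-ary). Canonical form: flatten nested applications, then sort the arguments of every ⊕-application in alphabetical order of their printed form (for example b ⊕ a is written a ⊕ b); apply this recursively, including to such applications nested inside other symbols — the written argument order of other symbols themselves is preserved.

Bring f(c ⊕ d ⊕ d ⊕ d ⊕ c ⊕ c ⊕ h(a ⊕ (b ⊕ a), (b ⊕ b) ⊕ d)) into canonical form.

Work inside:  c ⊕ d ⊕ d ⊕ d ⊕ c ⊕ c ⊕ h(a ⊕ (b ⊕ a), (b ⊕ b) ⊕ d)
Inside:  h(a ⊕ (b ⊕ a), (b ⊕ b) ⊕ d)  →  h(a ⊕ a ⊕ b, b ⊕ b ⊕ d)
Order the arguments:  c ⊕ c ⊕ c ⊕ d ⊕ d ⊕ d ⊕ h(a ⊕ a ⊕ b, b ⊕ b ⊕ d)
Reassemble:  f(c ⊕ c ⊕ c ⊕ d ⊕ d ⊕ d ⊕ h(a ⊕ a ⊕ b, b ⊕ b ⊕ d))

Answer: f(c ⊕ c ⊕ c ⊕ d ⊕ d ⊕ d ⊕ h(a ⊕ a ⊕ b, b ⊕ b ⊕ d))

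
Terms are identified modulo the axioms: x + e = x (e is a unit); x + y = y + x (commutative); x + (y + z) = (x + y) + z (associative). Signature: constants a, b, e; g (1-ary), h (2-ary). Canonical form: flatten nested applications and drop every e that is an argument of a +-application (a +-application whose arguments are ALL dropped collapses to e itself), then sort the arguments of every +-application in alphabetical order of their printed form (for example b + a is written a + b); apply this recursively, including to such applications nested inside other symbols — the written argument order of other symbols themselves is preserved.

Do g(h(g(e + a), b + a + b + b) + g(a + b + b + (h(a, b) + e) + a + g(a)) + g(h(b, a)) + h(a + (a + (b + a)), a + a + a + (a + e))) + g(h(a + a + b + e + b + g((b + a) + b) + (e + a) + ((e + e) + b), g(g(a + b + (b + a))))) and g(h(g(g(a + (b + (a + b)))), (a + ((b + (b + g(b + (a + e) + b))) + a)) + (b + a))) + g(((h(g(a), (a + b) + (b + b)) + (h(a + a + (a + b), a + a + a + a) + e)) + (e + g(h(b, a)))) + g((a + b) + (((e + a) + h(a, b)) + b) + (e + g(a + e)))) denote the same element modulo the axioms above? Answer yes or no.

Answer: no — g(g(a + a + b + b + g(a) + h(a, b)) + g(h(b, a)) + h(a + a + a + b, a + a + a + a) + h(g(a), a + b + b + b)) + g(h(a + a + a + b + b + b + g(a + b + b), g(g(a + a + b + b)))) vs g(g(a + a + b + b + g(a) + h(a, b)) + g(h(b, a)) + h(a + a + a + b, a + a + a + a) + h(g(a), a + b + b + b)) + g(h(g(g(a + a + b + b)), a + a + a + b + b + b + g(a + b + b)))

Derivation:
Left:  g(h(g(e + a), b + a + b + b) + g(a + b + b + (h(a, b) + e) + a + g(a)) + g(h(b, a)) + h(a + (a + (b + a)), a + a + a + (a + e))) + g(h(a + a + b + e + b + g((b + a) + b) + (e + a) + ((e + e) + b), g(g(a + b + (b + a)))))
  Simplify inside:  g(h(g(e + a), b + a + b + b) + g(a + b + b + (h(a, b) + e) + a + g(a)) + g(h(b, a)) + h(a + (a + (b + a)), a + a + a + (a + e)))  →  g(g(a + a + b + b + g(a) + h(a, b)) + g(h(b, a)) + h(a + a + a + b, a + a + a + a) + h(g(a), a + b + b + b))
  Canonicalize subterm:  g(h(a + a + b + e + b + g((b + a) + b) + (e + a) + ((e + e) + b), g(g(a + b + (b + a)))))  →  g(h(a + a + a + b + b + b + g(a + b + b), g(g(a + a + b + b))))
  Sort:  g(g(a + a + b + b + g(a) + h(a, b)) + g(h(b, a)) + h(a + a + a + b, a + a + a + a) + h(g(a), a + b + b + b)) + g(h(a + a + a + b + b + b + g(a + b + b), g(g(a + a + b + b))))
Right:  g(h(g(g(a + (b + (a + b)))), (a + ((b + (b + g(b + (a + e) + b))) + a)) + (b + a))) + g(((h(g(a), (a + b) + (b + b)) + (h(a + a + (a + b), a + a + a + a) + e)) + (e + g(h(b, a)))) + g((a + b) + (((e + a) + h(a, b)) + b) + (e + g(a + e))))
  Simplify inside:  g(h(g(g(a + (b + (a + b)))), (a + ((b + (b + g(b + (a + e) + b))) + a)) + (b + a)))  →  g(h(g(g(a + a + b + b)), a + a + a + b + b + b + g(a + b + b)))
  Inside:  g(((h(g(a), (a + b) + (b + b)) + (h(a + a + (a + b), a + a + a + a) + e)) + (e + g(h(b, a)))) + g((a + b) + (((e + a) + h(a, b)) + b) + (e + g(a + e))))  →  g(g(a + a + b + b + g(a) + h(a, b)) + g(h(b, a)) + h(a + a + a + b, a + a + a + a) + h(g(a), a + b + b + b))
  Order the arguments:  g(g(a + a + b + b + g(a) + h(a, b)) + g(h(b, a)) + h(a + a + a + b, a + a + a + a) + h(g(a), a + b + b + b)) + g(h(g(g(a + a + b + b)), a + a + a + b + b + b + g(a + b + b)))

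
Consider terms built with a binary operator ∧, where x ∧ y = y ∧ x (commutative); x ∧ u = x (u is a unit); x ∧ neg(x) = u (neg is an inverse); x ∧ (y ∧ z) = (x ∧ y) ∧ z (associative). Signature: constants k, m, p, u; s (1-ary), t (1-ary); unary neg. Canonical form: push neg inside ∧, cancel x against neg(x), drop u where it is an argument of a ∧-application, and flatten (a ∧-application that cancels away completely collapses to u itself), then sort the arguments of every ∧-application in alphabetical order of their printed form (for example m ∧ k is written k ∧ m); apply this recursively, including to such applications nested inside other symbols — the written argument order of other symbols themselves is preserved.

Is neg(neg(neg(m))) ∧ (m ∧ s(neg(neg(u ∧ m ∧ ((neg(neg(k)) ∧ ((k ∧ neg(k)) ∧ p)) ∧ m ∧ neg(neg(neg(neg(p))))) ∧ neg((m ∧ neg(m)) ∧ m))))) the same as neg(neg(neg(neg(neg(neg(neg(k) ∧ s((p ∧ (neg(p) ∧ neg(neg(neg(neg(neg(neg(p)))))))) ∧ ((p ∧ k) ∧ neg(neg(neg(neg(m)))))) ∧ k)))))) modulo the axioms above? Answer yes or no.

Answer: yes — both canonical forms are s(k ∧ m ∧ p ∧ p)

Derivation:
Left:  neg(neg(neg(m))) ∧ (m ∧ s(neg(neg(u ∧ m ∧ ((neg(neg(k)) ∧ ((k ∧ neg(k)) ∧ p)) ∧ m ∧ neg(neg(neg(neg(p))))) ∧ neg((m ∧ neg(m)) ∧ m)))))
  Push neg inside:  distribute neg over ∧ and collapse double neg
  Cancel inverse pairs:  m cancels
  Combine occurrences:  s(k ∧ m ∧ p ∧ p)
Right:  neg(neg(neg(neg(neg(neg(neg(k) ∧ s((p ∧ (neg(p) ∧ neg(neg(neg(neg(neg(neg(p)))))))) ∧ ((p ∧ k) ∧ neg(neg(neg(neg(m)))))) ∧ k))))))
  Push neg inside:  distribute neg over ∧ and collapse double neg
  Inverses cancel:  k cancels
  Combine occurrences:  s(k ∧ m ∧ p ∧ p)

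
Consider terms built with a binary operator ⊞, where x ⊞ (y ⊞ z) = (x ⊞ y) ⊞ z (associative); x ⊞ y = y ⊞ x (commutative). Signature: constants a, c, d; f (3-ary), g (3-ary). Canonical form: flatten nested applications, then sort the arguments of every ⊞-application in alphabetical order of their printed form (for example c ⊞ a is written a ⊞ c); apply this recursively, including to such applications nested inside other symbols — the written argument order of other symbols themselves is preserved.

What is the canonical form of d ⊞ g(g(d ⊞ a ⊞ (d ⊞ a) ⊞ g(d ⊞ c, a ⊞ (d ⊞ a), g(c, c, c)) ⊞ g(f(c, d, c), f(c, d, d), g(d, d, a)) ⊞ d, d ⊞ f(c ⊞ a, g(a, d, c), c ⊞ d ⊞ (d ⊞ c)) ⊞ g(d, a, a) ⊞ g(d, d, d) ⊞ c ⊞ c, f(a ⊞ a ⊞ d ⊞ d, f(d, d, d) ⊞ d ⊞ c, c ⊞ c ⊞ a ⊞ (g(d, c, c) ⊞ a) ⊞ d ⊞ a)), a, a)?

Answer: d ⊞ g(g(a ⊞ a ⊞ d ⊞ d ⊞ d ⊞ g(c ⊞ d, a ⊞ a ⊞ d, g(c, c, c)) ⊞ g(f(c, d, c), f(c, d, d), g(d, d, a)), c ⊞ c ⊞ d ⊞ f(a ⊞ c, g(a, d, c), c ⊞ c ⊞ d ⊞ d) ⊞ g(d, a, a) ⊞ g(d, d, d), f(a ⊞ a ⊞ d ⊞ d, c ⊞ d ⊞ f(d, d, d), a ⊞ a ⊞ a ⊞ c ⊞ c ⊞ d ⊞ g(d, c, c))), a, a)

Derivation:
Simplify inside:  g(g(d ⊞ a ⊞ (d ⊞ a) ⊞ g(d ⊞ c, a ⊞ (d ⊞ a), g(c, c, c)) ⊞ g(f(c, d, c), f(c, d, d), g(d, d, a)) ⊞ d, d ⊞ f(c ⊞ a, g(a, d, c), c ⊞ d ⊞ (d ⊞ c)) ⊞ g(d, a, a) ⊞ g(d, d, d) ⊞ c ⊞ c, f(a ⊞ a ⊞ d ⊞ d, f(d, d, d) ⊞ d ⊞ c, c ⊞ c ⊞ a ⊞ (g(d, c, c) ⊞ a) ⊞ d ⊞ a)), a, a)  →  g(g(a ⊞ a ⊞ d ⊞ d ⊞ d ⊞ g(c ⊞ d, a ⊞ a ⊞ d, g(c, c, c)) ⊞ g(f(c, d, c), f(c, d, d), g(d, d, a)), c ⊞ c ⊞ d ⊞ f(a ⊞ c, g(a, d, c), c ⊞ c ⊞ d ⊞ d) ⊞ g(d, a, a) ⊞ g(d, d, d), f(a ⊞ a ⊞ d ⊞ d, c ⊞ d ⊞ f(d, d, d), a ⊞ a ⊞ a ⊞ c ⊞ c ⊞ d ⊞ g(d, c, c))), a, a)
Sort arguments:  d ⊞ g(g(a ⊞ a ⊞ d ⊞ d ⊞ d ⊞ g(c ⊞ d, a ⊞ a ⊞ d, g(c, c, c)) ⊞ g(f(c, d, c), f(c, d, d), g(d, d, a)), c ⊞ c ⊞ d ⊞ f(a ⊞ c, g(a, d, c), c ⊞ c ⊞ d ⊞ d) ⊞ g(d, a, a) ⊞ g(d, d, d), f(a ⊞ a ⊞ d ⊞ d, c ⊞ d ⊞ f(d, d, d), a ⊞ a ⊞ a ⊞ c ⊞ c ⊞ d ⊞ g(d, c, c))), a, a)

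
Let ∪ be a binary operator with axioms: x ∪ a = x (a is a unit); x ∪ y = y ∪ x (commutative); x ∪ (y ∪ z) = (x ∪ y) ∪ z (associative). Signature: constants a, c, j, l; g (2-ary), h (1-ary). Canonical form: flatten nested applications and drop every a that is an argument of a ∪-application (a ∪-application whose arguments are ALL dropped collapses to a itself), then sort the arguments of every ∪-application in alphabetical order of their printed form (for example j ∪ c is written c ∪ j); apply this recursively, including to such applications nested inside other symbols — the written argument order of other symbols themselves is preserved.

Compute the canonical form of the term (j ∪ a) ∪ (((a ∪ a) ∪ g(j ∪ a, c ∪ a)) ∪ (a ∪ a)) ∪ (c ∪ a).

Un-nest:  j ∪ a ∪ a ∪ a ∪ g(j ∪ a, c ∪ a) ∪ a ∪ a ∪ c ∪ a
Canonicalize subterm:  g(j ∪ a, c ∪ a)  →  g(j, c)
Units out:  drop a (×6)
Sort arguments:  c ∪ g(j, c) ∪ j

Answer: c ∪ g(j, c) ∪ j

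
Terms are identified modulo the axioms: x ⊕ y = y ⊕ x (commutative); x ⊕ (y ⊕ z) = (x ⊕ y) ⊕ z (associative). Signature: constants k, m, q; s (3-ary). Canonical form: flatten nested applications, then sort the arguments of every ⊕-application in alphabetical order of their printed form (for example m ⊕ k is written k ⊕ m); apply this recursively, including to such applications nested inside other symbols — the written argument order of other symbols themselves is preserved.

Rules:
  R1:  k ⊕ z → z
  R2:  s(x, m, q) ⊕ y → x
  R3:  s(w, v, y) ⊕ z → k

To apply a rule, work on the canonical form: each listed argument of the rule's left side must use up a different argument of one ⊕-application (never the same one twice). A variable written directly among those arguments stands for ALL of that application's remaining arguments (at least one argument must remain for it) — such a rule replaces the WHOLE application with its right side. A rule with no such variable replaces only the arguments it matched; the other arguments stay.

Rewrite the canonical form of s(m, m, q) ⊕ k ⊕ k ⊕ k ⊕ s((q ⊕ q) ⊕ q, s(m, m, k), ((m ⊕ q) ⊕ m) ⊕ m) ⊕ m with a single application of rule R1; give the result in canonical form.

Answer: k ⊕ k ⊕ m ⊕ s(m, m, q) ⊕ s(q ⊕ q ⊕ q, s(m, m, k), m ⊕ m ⊕ m ⊕ q)

Derivation:
Canonical form:  k ⊕ k ⊕ k ⊕ m ⊕ s(m, m, q) ⊕ s(q ⊕ q ⊕ q, s(m, m, k), m ⊕ m ⊕ m ⊕ q)
Match R1:  consume k;  z := k ⊕ k ⊕ m ⊕ s(m, m, q) ⊕ s(q ⊕ q ⊕ q, s(m, m, k), m ⊕ m ⊕ m ⊕ q)
Every leftover argument binds to the variable; the entire application is replaced.
New term:  k ⊕ k ⊕ m ⊕ s(m, m, q) ⊕ s(q ⊕ q ⊕ q, s(m, m, k), m ⊕ m ⊕ m ⊕ q)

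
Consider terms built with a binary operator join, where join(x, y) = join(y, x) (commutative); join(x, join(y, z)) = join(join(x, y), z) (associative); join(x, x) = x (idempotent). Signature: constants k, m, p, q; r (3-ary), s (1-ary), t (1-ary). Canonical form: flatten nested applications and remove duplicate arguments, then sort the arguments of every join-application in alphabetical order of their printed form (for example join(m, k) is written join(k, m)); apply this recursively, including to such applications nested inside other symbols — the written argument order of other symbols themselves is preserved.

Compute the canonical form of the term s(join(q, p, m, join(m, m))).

Answer: s(join(m, p, q))

Derivation:
Focus inside:  join(q, p, m, join(m, m))
Flatten:  join(q, p, m, m, m)
Deduplicate:  drop duplicate m, m
Order the arguments:  join(m, p, q)
Put back:  s(join(m, p, q))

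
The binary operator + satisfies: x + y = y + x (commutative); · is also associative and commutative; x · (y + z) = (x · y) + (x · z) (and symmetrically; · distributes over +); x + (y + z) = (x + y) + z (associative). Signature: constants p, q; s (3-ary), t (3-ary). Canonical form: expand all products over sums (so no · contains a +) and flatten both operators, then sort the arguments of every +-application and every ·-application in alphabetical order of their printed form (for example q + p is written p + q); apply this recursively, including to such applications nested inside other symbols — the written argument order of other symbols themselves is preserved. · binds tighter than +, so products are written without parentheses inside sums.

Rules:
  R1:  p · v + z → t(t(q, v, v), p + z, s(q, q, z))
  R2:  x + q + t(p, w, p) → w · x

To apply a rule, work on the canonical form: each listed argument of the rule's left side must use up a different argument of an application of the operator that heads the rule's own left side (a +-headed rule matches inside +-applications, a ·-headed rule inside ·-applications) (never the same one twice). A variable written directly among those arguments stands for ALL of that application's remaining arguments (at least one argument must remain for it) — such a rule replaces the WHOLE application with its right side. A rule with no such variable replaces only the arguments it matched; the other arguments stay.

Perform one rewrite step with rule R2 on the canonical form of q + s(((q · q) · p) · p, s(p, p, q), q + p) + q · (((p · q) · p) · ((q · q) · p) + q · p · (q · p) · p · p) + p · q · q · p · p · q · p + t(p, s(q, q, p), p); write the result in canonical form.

Canonical form:  p · p · p · p · q · q · q + p · p · p · p · q · q · q + p · p · p · q · q · q · q + q + s(p · p · q · q, s(p, p, q), p + q) + t(p, s(q, q, p), p)
Apply R2:  consuming q, t(p, s(q, q, p), p);  w := s(q, q, p), x := p · p · p · p · q · q · q + p · p · p · p · q · q · q + p · p · p · q · q · q · q + s(p · p · q · q, s(p, p, q), p + q)
The extension variable absorbs all remaining arguments, so the whole application is rewritten.
New term:  p · p · p · p · q · q · q · s(q, q, p) + p · p · p · p · q · q · q · s(q, q, p) + p · p · p · q · q · q · q · s(q, q, p) + s(p · p · q · q, s(p, p, q), p + q) · s(q, q, p)

Answer: p · p · p · p · q · q · q · s(q, q, p) + p · p · p · p · q · q · q · s(q, q, p) + p · p · p · q · q · q · q · s(q, q, p) + s(p · p · q · q, s(p, p, q), p + q) · s(q, q, p)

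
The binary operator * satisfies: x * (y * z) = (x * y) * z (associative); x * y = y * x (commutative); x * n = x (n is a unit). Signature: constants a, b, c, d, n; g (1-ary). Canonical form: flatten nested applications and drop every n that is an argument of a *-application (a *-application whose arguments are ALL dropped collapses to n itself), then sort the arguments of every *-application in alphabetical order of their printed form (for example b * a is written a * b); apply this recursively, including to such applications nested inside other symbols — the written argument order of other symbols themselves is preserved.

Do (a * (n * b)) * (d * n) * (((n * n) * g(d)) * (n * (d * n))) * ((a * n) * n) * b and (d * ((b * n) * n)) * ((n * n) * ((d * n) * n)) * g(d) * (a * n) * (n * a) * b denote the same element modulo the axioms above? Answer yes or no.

Answer: yes — both canonical forms are a * a * b * b * d * d * g(d)

Derivation:
Left:  (a * (n * b)) * (d * n) * (((n * n) * g(d)) * (n * (d * n))) * ((a * n) * n) * b
  Flatten:  a * n * b * d * n * n * n * g(d) * n * d * n * a * n * n * b
  Units out:  drop n (×8)
  Sort arguments:  a * a * b * b * d * d * g(d)
Right:  (d * ((b * n) * n)) * ((n * n) * ((d * n) * n)) * g(d) * (a * n) * (n * a) * b
  Merge nested applications:  d * b * n * n * n * n * d * n * n * g(d) * a * n * n * a * b
  Unit:  drop n (×8)
  Sort:  a * a * b * b * d * d * g(d)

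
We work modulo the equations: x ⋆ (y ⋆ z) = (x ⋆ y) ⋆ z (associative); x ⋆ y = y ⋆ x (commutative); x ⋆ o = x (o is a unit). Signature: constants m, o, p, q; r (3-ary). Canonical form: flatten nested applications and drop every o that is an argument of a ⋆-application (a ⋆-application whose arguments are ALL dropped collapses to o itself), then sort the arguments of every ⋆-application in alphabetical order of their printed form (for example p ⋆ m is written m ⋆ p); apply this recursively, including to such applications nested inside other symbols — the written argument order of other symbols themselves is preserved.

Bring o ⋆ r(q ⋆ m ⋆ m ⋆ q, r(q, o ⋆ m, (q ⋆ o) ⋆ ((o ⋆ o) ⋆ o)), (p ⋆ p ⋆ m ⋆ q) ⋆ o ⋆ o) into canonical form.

Inside:  r(q ⋆ m ⋆ m ⋆ q, r(q, o ⋆ m, (q ⋆ o) ⋆ ((o ⋆ o) ⋆ o)), (p ⋆ p ⋆ m ⋆ q) ⋆ o ⋆ o)  →  r(m ⋆ m ⋆ q ⋆ q, r(q, m, q), m ⋆ p ⋆ p ⋆ q)
Drop the unit:  drop o
Sort:  r(m ⋆ m ⋆ q ⋆ q, r(q, m, q), m ⋆ p ⋆ p ⋆ q)

Answer: r(m ⋆ m ⋆ q ⋆ q, r(q, m, q), m ⋆ p ⋆ p ⋆ q)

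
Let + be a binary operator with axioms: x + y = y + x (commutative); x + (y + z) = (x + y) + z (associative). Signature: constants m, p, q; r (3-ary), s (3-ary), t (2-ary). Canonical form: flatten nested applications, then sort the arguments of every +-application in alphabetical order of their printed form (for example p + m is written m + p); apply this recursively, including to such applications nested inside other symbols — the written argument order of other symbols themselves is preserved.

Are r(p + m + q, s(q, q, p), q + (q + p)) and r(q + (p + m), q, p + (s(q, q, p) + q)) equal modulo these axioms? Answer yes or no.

Answer: no — r(m + p + q, s(q, q, p), p + q + q) vs r(m + p + q, q, p + q + s(q, q, p))

Derivation:
Left:  r(p + m + q, s(q, q, p), q + (q + p))
  Focus inside:  q + (q + p)
  Merge nested applications:  q + q + p
  Order the arguments:  p + q + q
  Put back:  r(m + p + q, s(q, q, p), p + q + q)
Right:  r(q + (p + m), q, p + (s(q, q, p) + q))
  Focus inside:  p + (s(q, q, p) + q)
  Flatten:  p + s(q, q, p) + q
  Order the arguments:  p + q + s(q, q, p)
  Rebuild:  r(m + p + q, q, p + q + s(q, q, p))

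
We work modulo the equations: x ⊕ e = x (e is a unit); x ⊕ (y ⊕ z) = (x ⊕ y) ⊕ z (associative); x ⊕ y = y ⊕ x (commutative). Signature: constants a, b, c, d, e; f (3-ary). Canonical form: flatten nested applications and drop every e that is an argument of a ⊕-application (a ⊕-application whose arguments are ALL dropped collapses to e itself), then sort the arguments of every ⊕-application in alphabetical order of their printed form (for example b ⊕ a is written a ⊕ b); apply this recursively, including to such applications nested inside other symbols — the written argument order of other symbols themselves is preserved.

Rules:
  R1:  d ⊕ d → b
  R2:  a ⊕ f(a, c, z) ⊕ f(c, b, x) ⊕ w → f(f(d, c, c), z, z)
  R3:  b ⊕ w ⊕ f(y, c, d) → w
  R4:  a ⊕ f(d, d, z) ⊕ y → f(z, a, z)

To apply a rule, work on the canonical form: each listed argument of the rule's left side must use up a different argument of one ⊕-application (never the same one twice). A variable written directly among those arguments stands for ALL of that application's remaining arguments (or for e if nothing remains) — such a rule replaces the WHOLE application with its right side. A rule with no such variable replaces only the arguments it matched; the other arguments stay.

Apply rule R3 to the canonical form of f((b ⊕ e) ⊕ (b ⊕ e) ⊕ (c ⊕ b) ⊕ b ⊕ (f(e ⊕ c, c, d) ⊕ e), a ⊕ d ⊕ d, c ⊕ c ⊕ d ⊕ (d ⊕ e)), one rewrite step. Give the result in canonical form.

Answer: f(b ⊕ b ⊕ b ⊕ c, a ⊕ d ⊕ d, c ⊕ c ⊕ d ⊕ d)

Derivation:
Canonical form:  f(b ⊕ b ⊕ b ⊕ b ⊕ c ⊕ f(c, c, d), a ⊕ d ⊕ d, c ⊕ c ⊕ d ⊕ d)
Match R3:  consume b, f(c, c, d);  w := b ⊕ b ⊕ b ⊕ c, y := c
The extension variable absorbs all remaining arguments, so the whole application is rewritten.
Giving:  f(b ⊕ b ⊕ b ⊕ c, a ⊕ d ⊕ d, c ⊕ c ⊕ d ⊕ d)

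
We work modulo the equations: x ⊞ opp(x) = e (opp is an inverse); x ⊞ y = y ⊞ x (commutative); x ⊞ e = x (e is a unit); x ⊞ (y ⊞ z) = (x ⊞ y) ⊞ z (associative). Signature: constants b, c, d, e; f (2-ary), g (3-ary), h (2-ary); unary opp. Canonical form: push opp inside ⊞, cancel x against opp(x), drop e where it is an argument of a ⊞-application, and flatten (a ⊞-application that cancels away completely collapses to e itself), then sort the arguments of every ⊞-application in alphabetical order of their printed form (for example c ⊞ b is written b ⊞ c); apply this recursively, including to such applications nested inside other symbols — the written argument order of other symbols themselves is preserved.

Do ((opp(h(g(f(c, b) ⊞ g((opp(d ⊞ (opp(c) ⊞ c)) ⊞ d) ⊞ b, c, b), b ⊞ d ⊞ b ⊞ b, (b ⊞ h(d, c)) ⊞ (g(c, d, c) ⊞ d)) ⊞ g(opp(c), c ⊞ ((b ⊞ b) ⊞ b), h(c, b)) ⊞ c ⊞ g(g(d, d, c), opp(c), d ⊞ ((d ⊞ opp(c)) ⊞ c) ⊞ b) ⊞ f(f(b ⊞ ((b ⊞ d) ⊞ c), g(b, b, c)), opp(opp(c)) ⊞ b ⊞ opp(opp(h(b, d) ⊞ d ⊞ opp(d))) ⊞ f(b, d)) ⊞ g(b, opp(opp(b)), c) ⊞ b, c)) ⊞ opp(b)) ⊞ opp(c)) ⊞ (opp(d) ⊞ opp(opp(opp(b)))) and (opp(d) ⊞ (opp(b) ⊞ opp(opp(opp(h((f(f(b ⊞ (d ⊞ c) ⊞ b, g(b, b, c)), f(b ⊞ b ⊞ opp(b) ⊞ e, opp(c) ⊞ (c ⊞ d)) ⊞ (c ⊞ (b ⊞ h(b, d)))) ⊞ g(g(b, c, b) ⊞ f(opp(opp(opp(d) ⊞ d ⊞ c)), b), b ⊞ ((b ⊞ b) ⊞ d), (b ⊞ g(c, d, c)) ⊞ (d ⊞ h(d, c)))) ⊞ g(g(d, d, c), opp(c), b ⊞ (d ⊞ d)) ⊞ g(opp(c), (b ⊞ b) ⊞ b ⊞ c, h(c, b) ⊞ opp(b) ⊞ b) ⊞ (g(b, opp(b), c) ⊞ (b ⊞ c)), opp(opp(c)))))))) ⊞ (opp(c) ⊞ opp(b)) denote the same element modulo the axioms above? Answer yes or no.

Answer: no — opp(b) ⊞ opp(b) ⊞ opp(c) ⊞ opp(d) ⊞ opp(h(b ⊞ c ⊞ f(f(b ⊞ b ⊞ c ⊞ d, g(b, b, c)), b ⊞ c ⊞ f(b, d) ⊞ h(b, d)) ⊞ g(b, b, c) ⊞ g(f(c, b) ⊞ g(b, c, b), b ⊞ b ⊞ b ⊞ d, b ⊞ d ⊞ g(c, d, c) ⊞ h(d, c)) ⊞ g(g(d, d, c), opp(c), b ⊞ d ⊞ d) ⊞ g(opp(c), b ⊞ b ⊞ b ⊞ c, h(c, b)), c)) vs opp(b) ⊞ opp(b) ⊞ opp(c) ⊞ opp(d) ⊞ opp(h(b ⊞ c ⊞ f(f(b ⊞ b ⊞ c ⊞ d, g(b, b, c)), b ⊞ c ⊞ f(b, d) ⊞ h(b, d)) ⊞ g(b, opp(b), c) ⊞ g(f(c, b) ⊞ g(b, c, b), b ⊞ b ⊞ b ⊞ d, b ⊞ d ⊞ g(c, d, c) ⊞ h(d, c)) ⊞ g(g(d, d, c), opp(c), b ⊞ d ⊞ d) ⊞ g(opp(c), b ⊞ b ⊞ b ⊞ c, h(c, b)), c))

Derivation:
Left:  ((opp(h(g(f(c, b) ⊞ g((opp(d ⊞ (opp(c) ⊞ c)) ⊞ d) ⊞ b, c, b), b ⊞ d ⊞ b ⊞ b, (b ⊞ h(d, c)) ⊞ (g(c, d, c) ⊞ d)) ⊞ g(opp(c), c ⊞ ((b ⊞ b) ⊞ b), h(c, b)) ⊞ c ⊞ g(g(d, d, c), opp(c), d ⊞ ((d ⊞ opp(c)) ⊞ c) ⊞ b) ⊞ f(f(b ⊞ ((b ⊞ d) ⊞ c), g(b, b, c)), opp(opp(c)) ⊞ b ⊞ opp(opp(h(b, d) ⊞ d ⊞ opp(d))) ⊞ f(b, d)) ⊞ g(b, opp(opp(b)), c) ⊞ b, c)) ⊞ opp(b)) ⊞ opp(c)) ⊞ (opp(d) ⊞ opp(opp(opp(b))))
  Push opp inside:  distribute opp over ⊞ and collapse double opp
  Collect terms:  opp(h(b ⊞ c ⊞ f(f(b ⊞ b ⊞ c ⊞ d, g(b, b, c)), b ⊞ c ⊞ f(b, d) ⊞ h(b, d)) ⊞ g(b, b, c) ⊞ g(f(c, b) ⊞ g(b, c, b), b ⊞ b ⊞ b ⊞ d, b ⊞ d ⊞ g(c, d, c) ⊞ h(d, c)) ⊞ g(g(d, d, c), opp(c), b ⊞ d ⊞ d) ⊞ g(opp(c), b ⊞ b ⊞ b ⊞ c, h(c, b)), c)) ⊞ opp(b) ⊞ opp(b) ⊞ opp(c) ⊞ opp(d)
  Sort arguments:  opp(b) ⊞ opp(b) ⊞ opp(c) ⊞ opp(d) ⊞ opp(h(b ⊞ c ⊞ f(f(b ⊞ b ⊞ c ⊞ d, g(b, b, c)), b ⊞ c ⊞ f(b, d) ⊞ h(b, d)) ⊞ g(b, b, c) ⊞ g(f(c, b) ⊞ g(b, c, b), b ⊞ b ⊞ b ⊞ d, b ⊞ d ⊞ g(c, d, c) ⊞ h(d, c)) ⊞ g(g(d, d, c), opp(c), b ⊞ d ⊞ d) ⊞ g(opp(c), b ⊞ b ⊞ b ⊞ c, h(c, b)), c))
Right:  (opp(d) ⊞ (opp(b) ⊞ opp(opp(opp(h((f(f(b ⊞ (d ⊞ c) ⊞ b, g(b, b, c)), f(b ⊞ b ⊞ opp(b) ⊞ e, opp(c) ⊞ (c ⊞ d)) ⊞ (c ⊞ (b ⊞ h(b, d)))) ⊞ g(g(b, c, b) ⊞ f(opp(opp(opp(d) ⊞ d ⊞ c)), b), b ⊞ ((b ⊞ b) ⊞ d), (b ⊞ g(c, d, c)) ⊞ (d ⊞ h(d, c)))) ⊞ g(g(d, d, c), opp(c), b ⊞ (d ⊞ d)) ⊞ g(opp(c), (b ⊞ b) ⊞ b ⊞ c, h(c, b) ⊞ opp(b) ⊞ b) ⊞ (g(b, opp(b), c) ⊞ (b ⊞ c)), opp(opp(c)))))))) ⊞ (opp(c) ⊞ opp(b))
  Push opp inside:  distribute opp over ⊞ and collapse double opp
  Collect terms:  opp(d) ⊞ opp(b) ⊞ opp(b) ⊞ opp(h(b ⊞ c ⊞ f(f(b ⊞ b ⊞ c ⊞ d, g(b, b, c)), b ⊞ c ⊞ f(b, d) ⊞ h(b, d)) ⊞ g(b, opp(b), c) ⊞ g(f(c, b) ⊞ g(b, c, b), b ⊞ b ⊞ b ⊞ d, b ⊞ d ⊞ g(c, d, c) ⊞ h(d, c)) ⊞ g(g(d, d, c), opp(c), b ⊞ d ⊞ d) ⊞ g(opp(c), b ⊞ b ⊞ b ⊞ c, h(c, b)), c)) ⊞ opp(c)
  Order the arguments:  opp(b) ⊞ opp(b) ⊞ opp(c) ⊞ opp(d) ⊞ opp(h(b ⊞ c ⊞ f(f(b ⊞ b ⊞ c ⊞ d, g(b, b, c)), b ⊞ c ⊞ f(b, d) ⊞ h(b, d)) ⊞ g(b, opp(b), c) ⊞ g(f(c, b) ⊞ g(b, c, b), b ⊞ b ⊞ b ⊞ d, b ⊞ d ⊞ g(c, d, c) ⊞ h(d, c)) ⊞ g(g(d, d, c), opp(c), b ⊞ d ⊞ d) ⊞ g(opp(c), b ⊞ b ⊞ b ⊞ c, h(c, b)), c))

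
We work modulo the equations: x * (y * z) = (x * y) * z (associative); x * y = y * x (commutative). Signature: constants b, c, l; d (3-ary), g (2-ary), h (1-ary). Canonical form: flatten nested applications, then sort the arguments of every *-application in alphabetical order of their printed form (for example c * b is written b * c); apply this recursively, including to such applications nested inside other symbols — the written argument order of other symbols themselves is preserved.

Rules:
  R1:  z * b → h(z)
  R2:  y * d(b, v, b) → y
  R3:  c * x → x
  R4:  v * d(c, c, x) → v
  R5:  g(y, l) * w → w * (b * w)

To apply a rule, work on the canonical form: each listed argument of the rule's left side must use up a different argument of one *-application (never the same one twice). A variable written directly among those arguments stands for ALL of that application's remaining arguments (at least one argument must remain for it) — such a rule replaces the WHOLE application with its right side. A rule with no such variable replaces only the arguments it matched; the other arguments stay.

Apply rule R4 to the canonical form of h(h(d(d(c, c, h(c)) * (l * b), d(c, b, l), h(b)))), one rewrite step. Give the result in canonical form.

Canonical form:  h(h(d(b * d(c, c, h(c)) * l, d(c, b, l), h(b))))
Apply R4:  consuming d(c, c, h(c));  v := b * l, x := h(c)
The variable takes the whole remainder — replace the entire application.
Result:  h(h(d(b * l, d(c, b, l), h(b))))

Answer: h(h(d(b * l, d(c, b, l), h(b))))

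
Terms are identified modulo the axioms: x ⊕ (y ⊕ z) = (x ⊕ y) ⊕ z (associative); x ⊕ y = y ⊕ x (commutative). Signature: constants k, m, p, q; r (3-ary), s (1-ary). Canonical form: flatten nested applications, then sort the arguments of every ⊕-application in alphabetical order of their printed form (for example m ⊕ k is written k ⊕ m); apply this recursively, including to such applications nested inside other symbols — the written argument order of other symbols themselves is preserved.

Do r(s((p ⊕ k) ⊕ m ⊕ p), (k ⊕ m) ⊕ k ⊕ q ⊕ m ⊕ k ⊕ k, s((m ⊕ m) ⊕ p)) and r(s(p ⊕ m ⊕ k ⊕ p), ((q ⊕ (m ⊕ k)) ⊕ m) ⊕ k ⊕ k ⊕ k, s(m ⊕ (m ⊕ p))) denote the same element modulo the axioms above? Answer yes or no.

Left:  r(s((p ⊕ k) ⊕ m ⊕ p), (k ⊕ m) ⊕ k ⊕ q ⊕ m ⊕ k ⊕ k, s((m ⊕ m) ⊕ p))
  Work inside:  (k ⊕ m) ⊕ k ⊕ q ⊕ m ⊕ k ⊕ k
  Un-nest:  k ⊕ m ⊕ k ⊕ q ⊕ m ⊕ k ⊕ k
  Order the arguments:  k ⊕ k ⊕ k ⊕ k ⊕ m ⊕ m ⊕ q
  Rebuild:  r(s(k ⊕ m ⊕ p ⊕ p), k ⊕ k ⊕ k ⊕ k ⊕ m ⊕ m ⊕ q, s(m ⊕ m ⊕ p))
Right:  r(s(p ⊕ m ⊕ k ⊕ p), ((q ⊕ (m ⊕ k)) ⊕ m) ⊕ k ⊕ k ⊕ k, s(m ⊕ (m ⊕ p)))
  Descend into:  ((q ⊕ (m ⊕ k)) ⊕ m) ⊕ k ⊕ k ⊕ k
  Un-nest:  q ⊕ m ⊕ k ⊕ m ⊕ k ⊕ k ⊕ k
  Sort arguments:  k ⊕ k ⊕ k ⊕ k ⊕ m ⊕ m ⊕ q
  Reassemble:  r(s(k ⊕ m ⊕ p ⊕ p), k ⊕ k ⊕ k ⊕ k ⊕ m ⊕ m ⊕ q, s(m ⊕ m ⊕ p))

Answer: yes — both canonical forms are r(s(k ⊕ m ⊕ p ⊕ p), k ⊕ k ⊕ k ⊕ k ⊕ m ⊕ m ⊕ q, s(m ⊕ m ⊕ p))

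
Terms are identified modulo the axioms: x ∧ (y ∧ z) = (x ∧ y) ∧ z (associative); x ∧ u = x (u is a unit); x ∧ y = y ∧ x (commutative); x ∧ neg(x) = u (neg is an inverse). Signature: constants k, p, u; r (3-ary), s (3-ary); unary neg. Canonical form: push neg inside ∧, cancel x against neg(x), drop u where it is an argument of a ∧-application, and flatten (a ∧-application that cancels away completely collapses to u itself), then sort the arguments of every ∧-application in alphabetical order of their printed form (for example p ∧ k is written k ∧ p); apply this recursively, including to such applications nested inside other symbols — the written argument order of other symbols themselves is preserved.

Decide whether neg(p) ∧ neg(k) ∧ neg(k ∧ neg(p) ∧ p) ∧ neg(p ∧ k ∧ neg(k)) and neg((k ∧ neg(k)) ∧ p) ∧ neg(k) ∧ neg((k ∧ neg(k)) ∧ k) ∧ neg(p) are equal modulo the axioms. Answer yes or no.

Left:  neg(p) ∧ neg(k) ∧ neg(k ∧ neg(p) ∧ p) ∧ neg(p ∧ k ∧ neg(k))
  Push neg inside:  distribute neg over ∧ and collapse double neg
  Combine occurrences:  neg(p) ∧ neg(p) ∧ neg(k) ∧ neg(k)
  Sort arguments:  neg(k) ∧ neg(k) ∧ neg(p) ∧ neg(p)
Right:  neg((k ∧ neg(k)) ∧ p) ∧ neg(k) ∧ neg((k ∧ neg(k)) ∧ k) ∧ neg(p)
  Push neg inside:  distribute neg over ∧ and collapse double neg
  Combine occurrences:  neg(k) ∧ neg(k) ∧ neg(p) ∧ neg(p)

Answer: yes — both canonical forms are neg(k) ∧ neg(k) ∧ neg(p) ∧ neg(p)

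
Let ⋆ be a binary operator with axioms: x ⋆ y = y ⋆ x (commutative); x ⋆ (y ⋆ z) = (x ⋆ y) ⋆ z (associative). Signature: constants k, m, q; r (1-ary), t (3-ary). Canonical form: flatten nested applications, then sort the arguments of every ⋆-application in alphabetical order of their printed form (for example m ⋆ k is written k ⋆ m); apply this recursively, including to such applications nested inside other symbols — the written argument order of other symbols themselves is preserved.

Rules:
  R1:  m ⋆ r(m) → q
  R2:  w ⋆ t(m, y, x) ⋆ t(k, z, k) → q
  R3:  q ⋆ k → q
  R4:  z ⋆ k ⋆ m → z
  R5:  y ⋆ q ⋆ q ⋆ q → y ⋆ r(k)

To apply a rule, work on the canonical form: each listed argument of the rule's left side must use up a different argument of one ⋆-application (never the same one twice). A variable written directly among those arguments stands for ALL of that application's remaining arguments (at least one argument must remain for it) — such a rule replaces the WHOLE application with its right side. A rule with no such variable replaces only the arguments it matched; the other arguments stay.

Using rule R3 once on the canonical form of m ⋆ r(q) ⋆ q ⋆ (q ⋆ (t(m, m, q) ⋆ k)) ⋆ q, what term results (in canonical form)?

Canonical form:  k ⋆ m ⋆ q ⋆ q ⋆ q ⋆ r(q) ⋆ t(m, m, q)
Match R3:  consume k, q
Result:  m ⋆ q ⋆ q ⋆ q ⋆ r(q) ⋆ t(m, m, q)

Answer: m ⋆ q ⋆ q ⋆ q ⋆ r(q) ⋆ t(m, m, q)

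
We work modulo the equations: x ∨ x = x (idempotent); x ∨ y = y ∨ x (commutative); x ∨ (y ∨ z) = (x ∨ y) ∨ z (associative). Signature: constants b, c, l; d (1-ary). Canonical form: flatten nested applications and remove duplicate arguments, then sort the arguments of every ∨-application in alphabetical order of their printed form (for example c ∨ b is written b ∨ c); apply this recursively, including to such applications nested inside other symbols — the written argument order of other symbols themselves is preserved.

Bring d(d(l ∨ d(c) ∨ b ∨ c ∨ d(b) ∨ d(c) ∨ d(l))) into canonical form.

Answer: d(d(b ∨ c ∨ d(b) ∨ d(c) ∨ d(l) ∨ l))

Derivation:
Descend into:  l ∨ d(c) ∨ b ∨ c ∨ d(b) ∨ d(c) ∨ d(l)
Drop duplicates:  drop duplicate d(c)
Order the arguments:  b ∨ c ∨ d(b) ∨ d(c) ∨ d(l) ∨ l
Put back:  d(d(b ∨ c ∨ d(b) ∨ d(c) ∨ d(l) ∨ l))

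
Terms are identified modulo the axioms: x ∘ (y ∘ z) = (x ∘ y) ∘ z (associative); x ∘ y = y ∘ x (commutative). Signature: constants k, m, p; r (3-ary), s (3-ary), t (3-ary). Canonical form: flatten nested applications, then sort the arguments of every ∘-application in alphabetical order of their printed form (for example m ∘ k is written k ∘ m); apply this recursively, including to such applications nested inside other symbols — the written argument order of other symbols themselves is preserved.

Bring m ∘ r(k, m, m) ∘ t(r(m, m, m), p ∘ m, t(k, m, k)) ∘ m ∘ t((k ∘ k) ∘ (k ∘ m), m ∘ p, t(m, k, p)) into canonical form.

Canonicalize subterm:  t(r(m, m, m), p ∘ m, t(k, m, k))  →  t(r(m, m, m), m ∘ p, t(k, m, k))
Canonicalize subterm:  t((k ∘ k) ∘ (k ∘ m), m ∘ p, t(m, k, p))  →  t(k ∘ k ∘ k ∘ m, m ∘ p, t(m, k, p))
Sort:  m ∘ m ∘ r(k, m, m) ∘ t(k ∘ k ∘ k ∘ m, m ∘ p, t(m, k, p)) ∘ t(r(m, m, m), m ∘ p, t(k, m, k))

Answer: m ∘ m ∘ r(k, m, m) ∘ t(k ∘ k ∘ k ∘ m, m ∘ p, t(m, k, p)) ∘ t(r(m, m, m), m ∘ p, t(k, m, k))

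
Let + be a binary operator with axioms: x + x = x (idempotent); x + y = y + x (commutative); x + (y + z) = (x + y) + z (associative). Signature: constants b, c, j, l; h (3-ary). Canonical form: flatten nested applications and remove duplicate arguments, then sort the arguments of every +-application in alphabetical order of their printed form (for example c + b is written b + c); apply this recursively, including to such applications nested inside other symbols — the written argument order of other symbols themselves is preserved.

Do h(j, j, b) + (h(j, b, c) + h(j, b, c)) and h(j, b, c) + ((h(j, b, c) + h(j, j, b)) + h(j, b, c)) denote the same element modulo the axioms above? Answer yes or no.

Left:  h(j, j, b) + (h(j, b, c) + h(j, b, c))
  Un-nest:  h(j, j, b) + h(j, b, c) + h(j, b, c)
  Deduplicate:  drop duplicate h(j, b, c)
  Sort:  h(j, b, c) + h(j, j, b)
Right:  h(j, b, c) + ((h(j, b, c) + h(j, j, b)) + h(j, b, c))
  Un-nest:  h(j, b, c) + h(j, b, c) + h(j, j, b) + h(j, b, c)
  Deduplicate:  drop duplicate h(j, b, c), h(j, b, c)
  Sort arguments:  h(j, b, c) + h(j, j, b)

Answer: yes — both canonical forms are h(j, b, c) + h(j, j, b)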